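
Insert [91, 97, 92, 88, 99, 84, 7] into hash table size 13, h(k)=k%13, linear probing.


Insert 91: h=0 -> slot 0
Insert 97: h=6 -> slot 6
Insert 92: h=1 -> slot 1
Insert 88: h=10 -> slot 10
Insert 99: h=8 -> slot 8
Insert 84: h=6, 1 probes -> slot 7
Insert 7: h=7, 2 probes -> slot 9

Table: [91, 92, None, None, None, None, 97, 84, 99, 7, 88, None, None]


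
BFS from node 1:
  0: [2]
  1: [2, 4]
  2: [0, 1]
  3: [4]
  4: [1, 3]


Visit 1, enqueue [2, 4]
Visit 2, enqueue [0]
Visit 4, enqueue [3]
Visit 0, enqueue []
Visit 3, enqueue []

BFS order: [1, 2, 4, 0, 3]


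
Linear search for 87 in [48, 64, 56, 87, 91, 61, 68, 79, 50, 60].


i=0: 48!=87
i=1: 64!=87
i=2: 56!=87
i=3: 87==87 found!

Found at 3, 4 comps


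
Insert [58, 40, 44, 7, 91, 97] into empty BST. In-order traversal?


Insert 58: root
Insert 40: L from 58
Insert 44: L from 58 -> R from 40
Insert 7: L from 58 -> L from 40
Insert 91: R from 58
Insert 97: R from 58 -> R from 91

In-order: [7, 40, 44, 58, 91, 97]


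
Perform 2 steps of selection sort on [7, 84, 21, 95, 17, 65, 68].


Initial: [7, 84, 21, 95, 17, 65, 68]
Step 1: min=7 at 0
  Swap: [7, 84, 21, 95, 17, 65, 68]
Step 2: min=17 at 4
  Swap: [7, 17, 21, 95, 84, 65, 68]

After 2 steps: [7, 17, 21, 95, 84, 65, 68]


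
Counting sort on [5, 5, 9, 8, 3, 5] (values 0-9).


Input: [5, 5, 9, 8, 3, 5]
Counts: [0, 0, 0, 1, 0, 3, 0, 0, 1, 1]

Sorted: [3, 5, 5, 5, 8, 9]


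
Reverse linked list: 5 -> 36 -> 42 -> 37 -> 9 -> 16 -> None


Step 1: curr=5, set curr.next=prev(None) | reversed so far: 5
Step 2: curr=36, set curr.next=prev(5) | reversed so far: 36 -> 5
Step 3: curr=42, set curr.next=prev(36) | reversed so far: 42 -> 36 -> 5
Step 4: curr=37, set curr.next=prev(42) | reversed so far: 37 -> 42 -> 36 -> 5
Step 5: curr=9, set curr.next=prev(37) | reversed so far: 9 -> 37 -> 42 -> 36 -> 5
Step 6: curr=16, set curr.next=prev(9) | reversed so far: 16 -> 9 -> 37 -> 42 -> 36 -> 5

16 -> 9 -> 37 -> 42 -> 36 -> 5 -> None


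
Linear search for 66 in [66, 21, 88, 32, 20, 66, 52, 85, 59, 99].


i=0: 66==66 found!

Found at 0, 1 comps


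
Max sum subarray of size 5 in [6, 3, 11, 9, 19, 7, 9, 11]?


[0:5]: 48
[1:6]: 49
[2:7]: 55
[3:8]: 55

Max: 55 at [2:7]


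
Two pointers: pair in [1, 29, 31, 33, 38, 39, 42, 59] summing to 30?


lo=0(1)+hi=7(59)=60
lo=0(1)+hi=6(42)=43
lo=0(1)+hi=5(39)=40
lo=0(1)+hi=4(38)=39
lo=0(1)+hi=3(33)=34
lo=0(1)+hi=2(31)=32
lo=0(1)+hi=1(29)=30

Yes: 1+29=30


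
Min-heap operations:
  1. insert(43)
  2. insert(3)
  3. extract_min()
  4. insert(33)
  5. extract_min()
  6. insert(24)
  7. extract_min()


insert(43) -> [43]
insert(3) -> [3, 43]
extract_min()->3, [43]
insert(33) -> [33, 43]
extract_min()->33, [43]
insert(24) -> [24, 43]
extract_min()->24, [43]

Final heap: [43]


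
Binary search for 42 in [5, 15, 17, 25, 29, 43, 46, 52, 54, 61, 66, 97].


Step 1: lo=0, hi=11, mid=5, val=43
Step 2: lo=0, hi=4, mid=2, val=17
Step 3: lo=3, hi=4, mid=3, val=25
Step 4: lo=4, hi=4, mid=4, val=29

Not found


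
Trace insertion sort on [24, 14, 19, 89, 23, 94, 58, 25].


Initial: [24, 14, 19, 89, 23, 94, 58, 25]
Insert 14: [14, 24, 19, 89, 23, 94, 58, 25]
Insert 19: [14, 19, 24, 89, 23, 94, 58, 25]
Insert 89: [14, 19, 24, 89, 23, 94, 58, 25]
Insert 23: [14, 19, 23, 24, 89, 94, 58, 25]
Insert 94: [14, 19, 23, 24, 89, 94, 58, 25]
Insert 58: [14, 19, 23, 24, 58, 89, 94, 25]
Insert 25: [14, 19, 23, 24, 25, 58, 89, 94]

Sorted: [14, 19, 23, 24, 25, 58, 89, 94]


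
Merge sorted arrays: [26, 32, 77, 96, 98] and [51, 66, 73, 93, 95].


Take 26 from A
Take 32 from A
Take 51 from B
Take 66 from B
Take 73 from B
Take 77 from A
Take 93 from B
Take 95 from B

Merged: [26, 32, 51, 66, 73, 77, 93, 95, 96, 98]


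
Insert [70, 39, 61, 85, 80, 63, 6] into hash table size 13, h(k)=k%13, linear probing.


Insert 70: h=5 -> slot 5
Insert 39: h=0 -> slot 0
Insert 61: h=9 -> slot 9
Insert 85: h=7 -> slot 7
Insert 80: h=2 -> slot 2
Insert 63: h=11 -> slot 11
Insert 6: h=6 -> slot 6

Table: [39, None, 80, None, None, 70, 6, 85, None, 61, None, 63, None]


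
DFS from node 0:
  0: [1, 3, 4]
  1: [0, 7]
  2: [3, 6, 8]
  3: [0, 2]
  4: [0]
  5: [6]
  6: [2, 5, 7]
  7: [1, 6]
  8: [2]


Visit 0, push [4, 3, 1]
Visit 1, push [7]
Visit 7, push [6]
Visit 6, push [5, 2]
Visit 2, push [8, 3]
Visit 3, push []
Visit 8, push []
Visit 5, push []
Visit 4, push []

DFS order: [0, 1, 7, 6, 2, 3, 8, 5, 4]


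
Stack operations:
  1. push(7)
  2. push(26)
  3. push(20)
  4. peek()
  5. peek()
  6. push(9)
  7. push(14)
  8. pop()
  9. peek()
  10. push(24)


push(7) -> [7]
push(26) -> [7, 26]
push(20) -> [7, 26, 20]
peek()->20
peek()->20
push(9) -> [7, 26, 20, 9]
push(14) -> [7, 26, 20, 9, 14]
pop()->14, [7, 26, 20, 9]
peek()->9
push(24) -> [7, 26, 20, 9, 24]

Final stack: [7, 26, 20, 9, 24]


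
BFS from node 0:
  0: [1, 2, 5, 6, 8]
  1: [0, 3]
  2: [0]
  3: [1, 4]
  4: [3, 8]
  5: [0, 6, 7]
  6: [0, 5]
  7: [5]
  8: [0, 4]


Visit 0, enqueue [1, 2, 5, 6, 8]
Visit 1, enqueue [3]
Visit 2, enqueue []
Visit 5, enqueue [7]
Visit 6, enqueue []
Visit 8, enqueue [4]
Visit 3, enqueue []
Visit 7, enqueue []
Visit 4, enqueue []

BFS order: [0, 1, 2, 5, 6, 8, 3, 7, 4]


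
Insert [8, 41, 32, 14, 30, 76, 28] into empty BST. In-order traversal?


Insert 8: root
Insert 41: R from 8
Insert 32: R from 8 -> L from 41
Insert 14: R from 8 -> L from 41 -> L from 32
Insert 30: R from 8 -> L from 41 -> L from 32 -> R from 14
Insert 76: R from 8 -> R from 41
Insert 28: R from 8 -> L from 41 -> L from 32 -> R from 14 -> L from 30

In-order: [8, 14, 28, 30, 32, 41, 76]


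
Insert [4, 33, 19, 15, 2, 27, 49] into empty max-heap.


Insert 4: [4]
Insert 33: [33, 4]
Insert 19: [33, 4, 19]
Insert 15: [33, 15, 19, 4]
Insert 2: [33, 15, 19, 4, 2]
Insert 27: [33, 15, 27, 4, 2, 19]
Insert 49: [49, 15, 33, 4, 2, 19, 27]

Final heap: [49, 15, 33, 4, 2, 19, 27]


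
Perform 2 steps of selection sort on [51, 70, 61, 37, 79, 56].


Initial: [51, 70, 61, 37, 79, 56]
Step 1: min=37 at 3
  Swap: [37, 70, 61, 51, 79, 56]
Step 2: min=51 at 3
  Swap: [37, 51, 61, 70, 79, 56]

After 2 steps: [37, 51, 61, 70, 79, 56]


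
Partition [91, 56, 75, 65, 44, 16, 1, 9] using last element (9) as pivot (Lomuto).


Pivot: 9
  1 <= 9: swap -> [1, 56, 75, 65, 44, 16, 91, 9]
Place pivot at 1: [1, 9, 75, 65, 44, 16, 91, 56]

Partitioned: [1, 9, 75, 65, 44, 16, 91, 56]


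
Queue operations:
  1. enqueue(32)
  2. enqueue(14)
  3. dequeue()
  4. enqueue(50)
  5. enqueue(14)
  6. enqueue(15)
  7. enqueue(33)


enqueue(32) -> [32]
enqueue(14) -> [32, 14]
dequeue()->32, [14]
enqueue(50) -> [14, 50]
enqueue(14) -> [14, 50, 14]
enqueue(15) -> [14, 50, 14, 15]
enqueue(33) -> [14, 50, 14, 15, 33]

Final queue: [14, 50, 14, 15, 33]


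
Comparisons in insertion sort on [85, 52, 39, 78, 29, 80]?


Algorithm: insertion sort
Input: [85, 52, 39, 78, 29, 80]
Sorted: [29, 39, 52, 78, 80, 85]

11


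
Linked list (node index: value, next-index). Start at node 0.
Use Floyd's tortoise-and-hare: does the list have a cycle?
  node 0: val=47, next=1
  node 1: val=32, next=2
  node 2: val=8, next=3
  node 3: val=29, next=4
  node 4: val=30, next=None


Floyd's tortoise (slow, +1) and hare (fast, +2):
  init: slow=0, fast=0
  step 1: slow=1, fast=2
  step 2: slow=2, fast=4
  step 3: fast -> None, no cycle

Cycle: no


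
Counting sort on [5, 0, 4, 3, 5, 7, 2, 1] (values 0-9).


Input: [5, 0, 4, 3, 5, 7, 2, 1]
Counts: [1, 1, 1, 1, 1, 2, 0, 1, 0, 0]

Sorted: [0, 1, 2, 3, 4, 5, 5, 7]


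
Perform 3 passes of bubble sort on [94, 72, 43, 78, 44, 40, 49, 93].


Initial: [94, 72, 43, 78, 44, 40, 49, 93]
Pass 1: [72, 43, 78, 44, 40, 49, 93, 94] (7 swaps)
Pass 2: [43, 72, 44, 40, 49, 78, 93, 94] (4 swaps)
Pass 3: [43, 44, 40, 49, 72, 78, 93, 94] (3 swaps)

After 3 passes: [43, 44, 40, 49, 72, 78, 93, 94]


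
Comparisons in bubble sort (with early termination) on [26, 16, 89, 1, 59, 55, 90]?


Algorithm: bubble sort (with early termination)
Input: [26, 16, 89, 1, 59, 55, 90]
Sorted: [1, 16, 26, 55, 59, 89, 90]

18


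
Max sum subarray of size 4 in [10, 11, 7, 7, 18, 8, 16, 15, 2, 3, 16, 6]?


[0:4]: 35
[1:5]: 43
[2:6]: 40
[3:7]: 49
[4:8]: 57
[5:9]: 41
[6:10]: 36
[7:11]: 36
[8:12]: 27

Max: 57 at [4:8]


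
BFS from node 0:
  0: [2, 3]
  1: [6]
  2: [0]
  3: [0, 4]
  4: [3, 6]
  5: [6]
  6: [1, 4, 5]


Visit 0, enqueue [2, 3]
Visit 2, enqueue []
Visit 3, enqueue [4]
Visit 4, enqueue [6]
Visit 6, enqueue [1, 5]
Visit 1, enqueue []
Visit 5, enqueue []

BFS order: [0, 2, 3, 4, 6, 1, 5]


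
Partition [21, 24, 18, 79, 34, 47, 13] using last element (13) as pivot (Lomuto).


Pivot: 13
Place pivot at 0: [13, 24, 18, 79, 34, 47, 21]

Partitioned: [13, 24, 18, 79, 34, 47, 21]


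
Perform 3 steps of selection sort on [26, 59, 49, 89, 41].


Initial: [26, 59, 49, 89, 41]
Step 1: min=26 at 0
  Swap: [26, 59, 49, 89, 41]
Step 2: min=41 at 4
  Swap: [26, 41, 49, 89, 59]
Step 3: min=49 at 2
  Swap: [26, 41, 49, 89, 59]

After 3 steps: [26, 41, 49, 89, 59]


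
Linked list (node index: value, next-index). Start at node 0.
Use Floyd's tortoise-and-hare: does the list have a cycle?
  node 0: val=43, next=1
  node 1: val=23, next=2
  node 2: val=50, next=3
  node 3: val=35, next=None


Floyd's tortoise (slow, +1) and hare (fast, +2):
  init: slow=0, fast=0
  step 1: slow=1, fast=2
  step 2: fast 2->3->None, no cycle

Cycle: no


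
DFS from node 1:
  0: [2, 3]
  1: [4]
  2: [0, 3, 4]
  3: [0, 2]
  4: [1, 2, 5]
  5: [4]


Visit 1, push [4]
Visit 4, push [5, 2]
Visit 2, push [3, 0]
Visit 0, push [3]
Visit 3, push []
Visit 5, push []

DFS order: [1, 4, 2, 0, 3, 5]


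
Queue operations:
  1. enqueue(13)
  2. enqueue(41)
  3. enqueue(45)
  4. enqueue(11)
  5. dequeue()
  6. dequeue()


enqueue(13) -> [13]
enqueue(41) -> [13, 41]
enqueue(45) -> [13, 41, 45]
enqueue(11) -> [13, 41, 45, 11]
dequeue()->13, [41, 45, 11]
dequeue()->41, [45, 11]

Final queue: [45, 11]


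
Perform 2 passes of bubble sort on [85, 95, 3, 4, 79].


Initial: [85, 95, 3, 4, 79]
Pass 1: [85, 3, 4, 79, 95] (3 swaps)
Pass 2: [3, 4, 79, 85, 95] (3 swaps)

After 2 passes: [3, 4, 79, 85, 95]


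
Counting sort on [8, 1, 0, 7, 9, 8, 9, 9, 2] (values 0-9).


Input: [8, 1, 0, 7, 9, 8, 9, 9, 2]
Counts: [1, 1, 1, 0, 0, 0, 0, 1, 2, 3]

Sorted: [0, 1, 2, 7, 8, 8, 9, 9, 9]


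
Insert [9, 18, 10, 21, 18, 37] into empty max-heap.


Insert 9: [9]
Insert 18: [18, 9]
Insert 10: [18, 9, 10]
Insert 21: [21, 18, 10, 9]
Insert 18: [21, 18, 10, 9, 18]
Insert 37: [37, 18, 21, 9, 18, 10]

Final heap: [37, 18, 21, 9, 18, 10]


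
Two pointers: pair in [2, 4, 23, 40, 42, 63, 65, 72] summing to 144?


lo=0(2)+hi=7(72)=74
lo=1(4)+hi=7(72)=76
lo=2(23)+hi=7(72)=95
lo=3(40)+hi=7(72)=112
lo=4(42)+hi=7(72)=114
lo=5(63)+hi=7(72)=135
lo=6(65)+hi=7(72)=137

No pair found


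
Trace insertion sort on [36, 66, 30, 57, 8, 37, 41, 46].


Initial: [36, 66, 30, 57, 8, 37, 41, 46]
Insert 66: [36, 66, 30, 57, 8, 37, 41, 46]
Insert 30: [30, 36, 66, 57, 8, 37, 41, 46]
Insert 57: [30, 36, 57, 66, 8, 37, 41, 46]
Insert 8: [8, 30, 36, 57, 66, 37, 41, 46]
Insert 37: [8, 30, 36, 37, 57, 66, 41, 46]
Insert 41: [8, 30, 36, 37, 41, 57, 66, 46]
Insert 46: [8, 30, 36, 37, 41, 46, 57, 66]

Sorted: [8, 30, 36, 37, 41, 46, 57, 66]


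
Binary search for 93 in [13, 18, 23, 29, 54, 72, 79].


Step 1: lo=0, hi=6, mid=3, val=29
Step 2: lo=4, hi=6, mid=5, val=72
Step 3: lo=6, hi=6, mid=6, val=79

Not found


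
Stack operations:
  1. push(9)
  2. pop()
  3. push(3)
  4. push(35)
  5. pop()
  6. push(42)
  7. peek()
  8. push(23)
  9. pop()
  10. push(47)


push(9) -> [9]
pop()->9, []
push(3) -> [3]
push(35) -> [3, 35]
pop()->35, [3]
push(42) -> [3, 42]
peek()->42
push(23) -> [3, 42, 23]
pop()->23, [3, 42]
push(47) -> [3, 42, 47]

Final stack: [3, 42, 47]


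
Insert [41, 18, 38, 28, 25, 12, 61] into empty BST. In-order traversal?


Insert 41: root
Insert 18: L from 41
Insert 38: L from 41 -> R from 18
Insert 28: L from 41 -> R from 18 -> L from 38
Insert 25: L from 41 -> R from 18 -> L from 38 -> L from 28
Insert 12: L from 41 -> L from 18
Insert 61: R from 41

In-order: [12, 18, 25, 28, 38, 41, 61]


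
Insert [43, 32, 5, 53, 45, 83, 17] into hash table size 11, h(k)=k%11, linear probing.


Insert 43: h=10 -> slot 10
Insert 32: h=10, 1 probes -> slot 0
Insert 5: h=5 -> slot 5
Insert 53: h=9 -> slot 9
Insert 45: h=1 -> slot 1
Insert 83: h=6 -> slot 6
Insert 17: h=6, 1 probes -> slot 7

Table: [32, 45, None, None, None, 5, 83, 17, None, 53, 43]


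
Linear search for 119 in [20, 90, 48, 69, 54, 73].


i=0: 20!=119
i=1: 90!=119
i=2: 48!=119
i=3: 69!=119
i=4: 54!=119
i=5: 73!=119

Not found, 6 comps


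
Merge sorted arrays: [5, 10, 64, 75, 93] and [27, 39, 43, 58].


Take 5 from A
Take 10 from A
Take 27 from B
Take 39 from B
Take 43 from B
Take 58 from B

Merged: [5, 10, 27, 39, 43, 58, 64, 75, 93]


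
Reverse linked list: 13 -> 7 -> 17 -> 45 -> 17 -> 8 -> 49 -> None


Step 1: curr=13, set curr.next=prev(None) | reversed so far: 13
Step 2: curr=7, set curr.next=prev(13) | reversed so far: 7 -> 13
Step 3: curr=17, set curr.next=prev(7) | reversed so far: 17 -> 7 -> 13
Step 4: curr=45, set curr.next=prev(17) | reversed so far: 45 -> 17 -> 7 -> 13
Step 5: curr=17, set curr.next=prev(45) | reversed so far: 17 -> 45 -> 17 -> 7 -> 13
Step 6: curr=8, set curr.next=prev(17) | reversed so far: 8 -> 17 -> 45 -> 17 -> 7 -> 13
Step 7: curr=49, set curr.next=prev(8) | reversed so far: 49 -> 8 -> 17 -> 45 -> 17 -> 7 -> 13

49 -> 8 -> 17 -> 45 -> 17 -> 7 -> 13 -> None


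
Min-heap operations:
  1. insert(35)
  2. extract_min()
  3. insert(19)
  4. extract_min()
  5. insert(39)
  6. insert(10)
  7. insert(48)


insert(35) -> [35]
extract_min()->35, []
insert(19) -> [19]
extract_min()->19, []
insert(39) -> [39]
insert(10) -> [10, 39]
insert(48) -> [10, 39, 48]

Final heap: [10, 39, 48]


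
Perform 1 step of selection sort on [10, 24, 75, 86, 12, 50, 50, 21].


Initial: [10, 24, 75, 86, 12, 50, 50, 21]
Step 1: min=10 at 0
  Swap: [10, 24, 75, 86, 12, 50, 50, 21]

After 1 step: [10, 24, 75, 86, 12, 50, 50, 21]


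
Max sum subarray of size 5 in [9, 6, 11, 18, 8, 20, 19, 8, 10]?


[0:5]: 52
[1:6]: 63
[2:7]: 76
[3:8]: 73
[4:9]: 65

Max: 76 at [2:7]


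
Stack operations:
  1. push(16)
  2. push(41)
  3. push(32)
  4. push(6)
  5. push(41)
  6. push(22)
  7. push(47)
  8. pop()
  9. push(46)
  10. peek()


push(16) -> [16]
push(41) -> [16, 41]
push(32) -> [16, 41, 32]
push(6) -> [16, 41, 32, 6]
push(41) -> [16, 41, 32, 6, 41]
push(22) -> [16, 41, 32, 6, 41, 22]
push(47) -> [16, 41, 32, 6, 41, 22, 47]
pop()->47, [16, 41, 32, 6, 41, 22]
push(46) -> [16, 41, 32, 6, 41, 22, 46]
peek()->46

Final stack: [16, 41, 32, 6, 41, 22, 46]


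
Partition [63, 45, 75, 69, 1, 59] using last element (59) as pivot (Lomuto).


Pivot: 59
  45 <= 59: swap -> [45, 63, 75, 69, 1, 59]
  1 <= 59: swap -> [45, 1, 75, 69, 63, 59]
Place pivot at 2: [45, 1, 59, 69, 63, 75]

Partitioned: [45, 1, 59, 69, 63, 75]


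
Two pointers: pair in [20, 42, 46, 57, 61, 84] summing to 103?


lo=0(20)+hi=5(84)=104
lo=0(20)+hi=4(61)=81
lo=1(42)+hi=4(61)=103

Yes: 42+61=103


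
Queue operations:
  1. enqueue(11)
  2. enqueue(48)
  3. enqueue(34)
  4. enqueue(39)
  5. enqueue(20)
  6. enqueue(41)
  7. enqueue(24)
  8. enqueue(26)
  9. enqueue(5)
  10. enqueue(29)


enqueue(11) -> [11]
enqueue(48) -> [11, 48]
enqueue(34) -> [11, 48, 34]
enqueue(39) -> [11, 48, 34, 39]
enqueue(20) -> [11, 48, 34, 39, 20]
enqueue(41) -> [11, 48, 34, 39, 20, 41]
enqueue(24) -> [11, 48, 34, 39, 20, 41, 24]
enqueue(26) -> [11, 48, 34, 39, 20, 41, 24, 26]
enqueue(5) -> [11, 48, 34, 39, 20, 41, 24, 26, 5]
enqueue(29) -> [11, 48, 34, 39, 20, 41, 24, 26, 5, 29]

Final queue: [11, 48, 34, 39, 20, 41, 24, 26, 5, 29]


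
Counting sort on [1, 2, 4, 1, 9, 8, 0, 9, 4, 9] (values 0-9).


Input: [1, 2, 4, 1, 9, 8, 0, 9, 4, 9]
Counts: [1, 2, 1, 0, 2, 0, 0, 0, 1, 3]

Sorted: [0, 1, 1, 2, 4, 4, 8, 9, 9, 9]


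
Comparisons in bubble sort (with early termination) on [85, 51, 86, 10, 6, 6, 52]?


Algorithm: bubble sort (with early termination)
Input: [85, 51, 86, 10, 6, 6, 52]
Sorted: [6, 6, 10, 51, 52, 85, 86]

20


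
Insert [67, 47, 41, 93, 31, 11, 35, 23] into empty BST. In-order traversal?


Insert 67: root
Insert 47: L from 67
Insert 41: L from 67 -> L from 47
Insert 93: R from 67
Insert 31: L from 67 -> L from 47 -> L from 41
Insert 11: L from 67 -> L from 47 -> L from 41 -> L from 31
Insert 35: L from 67 -> L from 47 -> L from 41 -> R from 31
Insert 23: L from 67 -> L from 47 -> L from 41 -> L from 31 -> R from 11

In-order: [11, 23, 31, 35, 41, 47, 67, 93]


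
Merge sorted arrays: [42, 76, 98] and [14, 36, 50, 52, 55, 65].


Take 14 from B
Take 36 from B
Take 42 from A
Take 50 from B
Take 52 from B
Take 55 from B
Take 65 from B

Merged: [14, 36, 42, 50, 52, 55, 65, 76, 98]


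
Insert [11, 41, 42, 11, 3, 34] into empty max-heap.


Insert 11: [11]
Insert 41: [41, 11]
Insert 42: [42, 11, 41]
Insert 11: [42, 11, 41, 11]
Insert 3: [42, 11, 41, 11, 3]
Insert 34: [42, 11, 41, 11, 3, 34]

Final heap: [42, 11, 41, 11, 3, 34]


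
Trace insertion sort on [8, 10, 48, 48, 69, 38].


Initial: [8, 10, 48, 48, 69, 38]
Insert 10: [8, 10, 48, 48, 69, 38]
Insert 48: [8, 10, 48, 48, 69, 38]
Insert 48: [8, 10, 48, 48, 69, 38]
Insert 69: [8, 10, 48, 48, 69, 38]
Insert 38: [8, 10, 38, 48, 48, 69]

Sorted: [8, 10, 38, 48, 48, 69]


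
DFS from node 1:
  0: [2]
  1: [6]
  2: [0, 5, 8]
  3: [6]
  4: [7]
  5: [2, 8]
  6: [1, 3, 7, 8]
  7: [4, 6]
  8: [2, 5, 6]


Visit 1, push [6]
Visit 6, push [8, 7, 3]
Visit 3, push []
Visit 7, push [4]
Visit 4, push []
Visit 8, push [5, 2]
Visit 2, push [5, 0]
Visit 0, push []
Visit 5, push []

DFS order: [1, 6, 3, 7, 4, 8, 2, 0, 5]


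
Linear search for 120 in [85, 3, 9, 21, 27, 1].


i=0: 85!=120
i=1: 3!=120
i=2: 9!=120
i=3: 21!=120
i=4: 27!=120
i=5: 1!=120

Not found, 6 comps


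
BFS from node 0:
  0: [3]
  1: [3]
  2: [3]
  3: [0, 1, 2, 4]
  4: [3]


Visit 0, enqueue [3]
Visit 3, enqueue [1, 2, 4]
Visit 1, enqueue []
Visit 2, enqueue []
Visit 4, enqueue []

BFS order: [0, 3, 1, 2, 4]


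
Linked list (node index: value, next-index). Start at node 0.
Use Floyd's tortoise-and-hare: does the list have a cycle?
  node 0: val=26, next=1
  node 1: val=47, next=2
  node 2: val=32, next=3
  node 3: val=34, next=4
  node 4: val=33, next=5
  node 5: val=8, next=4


Floyd's tortoise (slow, +1) and hare (fast, +2):
  init: slow=0, fast=0
  step 1: slow=1, fast=2
  step 2: slow=2, fast=4
  step 3: slow=3, fast=4
  step 4: slow=4, fast=4
  slow == fast at node 4: cycle detected

Cycle: yes


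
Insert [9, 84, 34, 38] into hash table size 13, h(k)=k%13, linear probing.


Insert 9: h=9 -> slot 9
Insert 84: h=6 -> slot 6
Insert 34: h=8 -> slot 8
Insert 38: h=12 -> slot 12

Table: [None, None, None, None, None, None, 84, None, 34, 9, None, None, 38]


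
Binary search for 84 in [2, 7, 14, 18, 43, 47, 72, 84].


Step 1: lo=0, hi=7, mid=3, val=18
Step 2: lo=4, hi=7, mid=5, val=47
Step 3: lo=6, hi=7, mid=6, val=72
Step 4: lo=7, hi=7, mid=7, val=84

Found at index 7


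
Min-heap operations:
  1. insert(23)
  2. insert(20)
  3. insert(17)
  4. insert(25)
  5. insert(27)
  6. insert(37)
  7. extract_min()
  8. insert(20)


insert(23) -> [23]
insert(20) -> [20, 23]
insert(17) -> [17, 23, 20]
insert(25) -> [17, 23, 20, 25]
insert(27) -> [17, 23, 20, 25, 27]
insert(37) -> [17, 23, 20, 25, 27, 37]
extract_min()->17, [20, 23, 37, 25, 27]
insert(20) -> [20, 23, 20, 25, 27, 37]

Final heap: [20, 23, 20, 25, 27, 37]


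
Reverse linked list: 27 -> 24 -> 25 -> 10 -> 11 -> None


Step 1: curr=27, set curr.next=prev(None) | reversed so far: 27
Step 2: curr=24, set curr.next=prev(27) | reversed so far: 24 -> 27
Step 3: curr=25, set curr.next=prev(24) | reversed so far: 25 -> 24 -> 27
Step 4: curr=10, set curr.next=prev(25) | reversed so far: 10 -> 25 -> 24 -> 27
Step 5: curr=11, set curr.next=prev(10) | reversed so far: 11 -> 10 -> 25 -> 24 -> 27

11 -> 10 -> 25 -> 24 -> 27 -> None


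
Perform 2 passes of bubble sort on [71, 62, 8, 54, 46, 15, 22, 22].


Initial: [71, 62, 8, 54, 46, 15, 22, 22]
Pass 1: [62, 8, 54, 46, 15, 22, 22, 71] (7 swaps)
Pass 2: [8, 54, 46, 15, 22, 22, 62, 71] (6 swaps)

After 2 passes: [8, 54, 46, 15, 22, 22, 62, 71]


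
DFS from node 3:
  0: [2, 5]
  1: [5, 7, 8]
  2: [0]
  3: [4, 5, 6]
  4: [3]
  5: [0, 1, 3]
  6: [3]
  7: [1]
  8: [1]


Visit 3, push [6, 5, 4]
Visit 4, push []
Visit 5, push [1, 0]
Visit 0, push [2]
Visit 2, push []
Visit 1, push [8, 7]
Visit 7, push []
Visit 8, push []
Visit 6, push []

DFS order: [3, 4, 5, 0, 2, 1, 7, 8, 6]


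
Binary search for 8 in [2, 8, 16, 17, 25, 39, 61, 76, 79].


Step 1: lo=0, hi=8, mid=4, val=25
Step 2: lo=0, hi=3, mid=1, val=8

Found at index 1


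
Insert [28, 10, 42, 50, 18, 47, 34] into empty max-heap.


Insert 28: [28]
Insert 10: [28, 10]
Insert 42: [42, 10, 28]
Insert 50: [50, 42, 28, 10]
Insert 18: [50, 42, 28, 10, 18]
Insert 47: [50, 42, 47, 10, 18, 28]
Insert 34: [50, 42, 47, 10, 18, 28, 34]

Final heap: [50, 42, 47, 10, 18, 28, 34]


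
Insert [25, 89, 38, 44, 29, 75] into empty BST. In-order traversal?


Insert 25: root
Insert 89: R from 25
Insert 38: R from 25 -> L from 89
Insert 44: R from 25 -> L from 89 -> R from 38
Insert 29: R from 25 -> L from 89 -> L from 38
Insert 75: R from 25 -> L from 89 -> R from 38 -> R from 44

In-order: [25, 29, 38, 44, 75, 89]


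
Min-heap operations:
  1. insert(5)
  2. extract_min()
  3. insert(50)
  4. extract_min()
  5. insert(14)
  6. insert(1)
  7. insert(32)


insert(5) -> [5]
extract_min()->5, []
insert(50) -> [50]
extract_min()->50, []
insert(14) -> [14]
insert(1) -> [1, 14]
insert(32) -> [1, 14, 32]

Final heap: [1, 14, 32]


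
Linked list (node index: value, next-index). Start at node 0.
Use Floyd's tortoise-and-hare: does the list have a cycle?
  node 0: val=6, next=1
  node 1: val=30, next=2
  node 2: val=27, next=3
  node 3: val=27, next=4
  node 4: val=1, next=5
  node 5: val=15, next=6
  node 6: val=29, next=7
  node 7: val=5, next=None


Floyd's tortoise (slow, +1) and hare (fast, +2):
  init: slow=0, fast=0
  step 1: slow=1, fast=2
  step 2: slow=2, fast=4
  step 3: slow=3, fast=6
  step 4: fast 6->7->None, no cycle

Cycle: no


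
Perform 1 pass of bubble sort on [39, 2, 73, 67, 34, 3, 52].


Initial: [39, 2, 73, 67, 34, 3, 52]
Pass 1: [2, 39, 67, 34, 3, 52, 73] (5 swaps)

After 1 pass: [2, 39, 67, 34, 3, 52, 73]


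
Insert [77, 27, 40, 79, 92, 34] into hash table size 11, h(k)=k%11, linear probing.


Insert 77: h=0 -> slot 0
Insert 27: h=5 -> slot 5
Insert 40: h=7 -> slot 7
Insert 79: h=2 -> slot 2
Insert 92: h=4 -> slot 4
Insert 34: h=1 -> slot 1

Table: [77, 34, 79, None, 92, 27, None, 40, None, None, None]


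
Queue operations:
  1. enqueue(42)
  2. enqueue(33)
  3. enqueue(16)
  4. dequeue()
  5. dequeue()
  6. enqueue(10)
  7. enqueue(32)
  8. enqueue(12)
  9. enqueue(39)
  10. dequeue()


enqueue(42) -> [42]
enqueue(33) -> [42, 33]
enqueue(16) -> [42, 33, 16]
dequeue()->42, [33, 16]
dequeue()->33, [16]
enqueue(10) -> [16, 10]
enqueue(32) -> [16, 10, 32]
enqueue(12) -> [16, 10, 32, 12]
enqueue(39) -> [16, 10, 32, 12, 39]
dequeue()->16, [10, 32, 12, 39]

Final queue: [10, 32, 12, 39]


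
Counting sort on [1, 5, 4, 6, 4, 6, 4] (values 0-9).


Input: [1, 5, 4, 6, 4, 6, 4]
Counts: [0, 1, 0, 0, 3, 1, 2, 0, 0, 0]

Sorted: [1, 4, 4, 4, 5, 6, 6]


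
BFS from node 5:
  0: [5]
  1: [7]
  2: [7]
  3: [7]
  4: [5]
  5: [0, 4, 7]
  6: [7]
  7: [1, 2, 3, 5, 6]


Visit 5, enqueue [0, 4, 7]
Visit 0, enqueue []
Visit 4, enqueue []
Visit 7, enqueue [1, 2, 3, 6]
Visit 1, enqueue []
Visit 2, enqueue []
Visit 3, enqueue []
Visit 6, enqueue []

BFS order: [5, 0, 4, 7, 1, 2, 3, 6]


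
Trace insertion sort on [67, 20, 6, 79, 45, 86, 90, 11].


Initial: [67, 20, 6, 79, 45, 86, 90, 11]
Insert 20: [20, 67, 6, 79, 45, 86, 90, 11]
Insert 6: [6, 20, 67, 79, 45, 86, 90, 11]
Insert 79: [6, 20, 67, 79, 45, 86, 90, 11]
Insert 45: [6, 20, 45, 67, 79, 86, 90, 11]
Insert 86: [6, 20, 45, 67, 79, 86, 90, 11]
Insert 90: [6, 20, 45, 67, 79, 86, 90, 11]
Insert 11: [6, 11, 20, 45, 67, 79, 86, 90]

Sorted: [6, 11, 20, 45, 67, 79, 86, 90]


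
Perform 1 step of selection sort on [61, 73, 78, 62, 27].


Initial: [61, 73, 78, 62, 27]
Step 1: min=27 at 4
  Swap: [27, 73, 78, 62, 61]

After 1 step: [27, 73, 78, 62, 61]


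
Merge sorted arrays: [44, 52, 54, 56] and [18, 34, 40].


Take 18 from B
Take 34 from B
Take 40 from B

Merged: [18, 34, 40, 44, 52, 54, 56]


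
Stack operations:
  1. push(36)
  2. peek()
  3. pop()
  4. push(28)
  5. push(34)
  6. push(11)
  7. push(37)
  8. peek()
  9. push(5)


push(36) -> [36]
peek()->36
pop()->36, []
push(28) -> [28]
push(34) -> [28, 34]
push(11) -> [28, 34, 11]
push(37) -> [28, 34, 11, 37]
peek()->37
push(5) -> [28, 34, 11, 37, 5]

Final stack: [28, 34, 11, 37, 5]


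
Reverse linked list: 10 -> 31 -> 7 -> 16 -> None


Step 1: curr=10, set curr.next=prev(None) | reversed so far: 10
Step 2: curr=31, set curr.next=prev(10) | reversed so far: 31 -> 10
Step 3: curr=7, set curr.next=prev(31) | reversed so far: 7 -> 31 -> 10
Step 4: curr=16, set curr.next=prev(7) | reversed so far: 16 -> 7 -> 31 -> 10

16 -> 7 -> 31 -> 10 -> None


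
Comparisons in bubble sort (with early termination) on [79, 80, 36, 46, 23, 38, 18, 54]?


Algorithm: bubble sort (with early termination)
Input: [79, 80, 36, 46, 23, 38, 18, 54]
Sorted: [18, 23, 36, 38, 46, 54, 79, 80]

28


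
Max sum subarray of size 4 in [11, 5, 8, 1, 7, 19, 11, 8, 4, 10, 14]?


[0:4]: 25
[1:5]: 21
[2:6]: 35
[3:7]: 38
[4:8]: 45
[5:9]: 42
[6:10]: 33
[7:11]: 36

Max: 45 at [4:8]


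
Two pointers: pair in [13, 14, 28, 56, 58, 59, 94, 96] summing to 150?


lo=0(13)+hi=7(96)=109
lo=1(14)+hi=7(96)=110
lo=2(28)+hi=7(96)=124
lo=3(56)+hi=7(96)=152
lo=3(56)+hi=6(94)=150

Yes: 56+94=150


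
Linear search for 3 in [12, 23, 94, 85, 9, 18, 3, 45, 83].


i=0: 12!=3
i=1: 23!=3
i=2: 94!=3
i=3: 85!=3
i=4: 9!=3
i=5: 18!=3
i=6: 3==3 found!

Found at 6, 7 comps


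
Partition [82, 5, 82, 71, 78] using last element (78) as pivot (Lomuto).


Pivot: 78
  5 <= 78: swap -> [5, 82, 82, 71, 78]
  71 <= 78: swap -> [5, 71, 82, 82, 78]
Place pivot at 2: [5, 71, 78, 82, 82]

Partitioned: [5, 71, 78, 82, 82]


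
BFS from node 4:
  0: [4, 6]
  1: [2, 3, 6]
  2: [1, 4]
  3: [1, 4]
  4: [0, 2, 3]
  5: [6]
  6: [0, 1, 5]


Visit 4, enqueue [0, 2, 3]
Visit 0, enqueue [6]
Visit 2, enqueue [1]
Visit 3, enqueue []
Visit 6, enqueue [5]
Visit 1, enqueue []
Visit 5, enqueue []

BFS order: [4, 0, 2, 3, 6, 1, 5]


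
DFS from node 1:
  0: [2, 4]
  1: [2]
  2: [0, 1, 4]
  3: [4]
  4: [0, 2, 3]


Visit 1, push [2]
Visit 2, push [4, 0]
Visit 0, push [4]
Visit 4, push [3]
Visit 3, push []

DFS order: [1, 2, 0, 4, 3]


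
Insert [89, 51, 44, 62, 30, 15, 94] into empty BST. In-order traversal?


Insert 89: root
Insert 51: L from 89
Insert 44: L from 89 -> L from 51
Insert 62: L from 89 -> R from 51
Insert 30: L from 89 -> L from 51 -> L from 44
Insert 15: L from 89 -> L from 51 -> L from 44 -> L from 30
Insert 94: R from 89

In-order: [15, 30, 44, 51, 62, 89, 94]


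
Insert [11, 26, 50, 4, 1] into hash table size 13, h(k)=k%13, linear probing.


Insert 11: h=11 -> slot 11
Insert 26: h=0 -> slot 0
Insert 50: h=11, 1 probes -> slot 12
Insert 4: h=4 -> slot 4
Insert 1: h=1 -> slot 1

Table: [26, 1, None, None, 4, None, None, None, None, None, None, 11, 50]


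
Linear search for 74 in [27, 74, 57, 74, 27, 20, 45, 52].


i=0: 27!=74
i=1: 74==74 found!

Found at 1, 2 comps


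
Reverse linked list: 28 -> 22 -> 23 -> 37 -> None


Step 1: curr=28, set curr.next=prev(None) | reversed so far: 28
Step 2: curr=22, set curr.next=prev(28) | reversed so far: 22 -> 28
Step 3: curr=23, set curr.next=prev(22) | reversed so far: 23 -> 22 -> 28
Step 4: curr=37, set curr.next=prev(23) | reversed so far: 37 -> 23 -> 22 -> 28

37 -> 23 -> 22 -> 28 -> None


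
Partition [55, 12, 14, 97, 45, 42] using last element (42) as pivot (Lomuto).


Pivot: 42
  12 <= 42: swap -> [12, 55, 14, 97, 45, 42]
  14 <= 42: swap -> [12, 14, 55, 97, 45, 42]
Place pivot at 2: [12, 14, 42, 97, 45, 55]

Partitioned: [12, 14, 42, 97, 45, 55]


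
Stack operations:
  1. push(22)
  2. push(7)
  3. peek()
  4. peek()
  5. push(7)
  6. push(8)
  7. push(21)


push(22) -> [22]
push(7) -> [22, 7]
peek()->7
peek()->7
push(7) -> [22, 7, 7]
push(8) -> [22, 7, 7, 8]
push(21) -> [22, 7, 7, 8, 21]

Final stack: [22, 7, 7, 8, 21]


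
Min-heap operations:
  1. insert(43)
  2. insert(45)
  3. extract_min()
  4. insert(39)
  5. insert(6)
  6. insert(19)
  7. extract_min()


insert(43) -> [43]
insert(45) -> [43, 45]
extract_min()->43, [45]
insert(39) -> [39, 45]
insert(6) -> [6, 45, 39]
insert(19) -> [6, 19, 39, 45]
extract_min()->6, [19, 45, 39]

Final heap: [19, 45, 39]


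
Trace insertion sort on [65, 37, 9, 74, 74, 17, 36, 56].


Initial: [65, 37, 9, 74, 74, 17, 36, 56]
Insert 37: [37, 65, 9, 74, 74, 17, 36, 56]
Insert 9: [9, 37, 65, 74, 74, 17, 36, 56]
Insert 74: [9, 37, 65, 74, 74, 17, 36, 56]
Insert 74: [9, 37, 65, 74, 74, 17, 36, 56]
Insert 17: [9, 17, 37, 65, 74, 74, 36, 56]
Insert 36: [9, 17, 36, 37, 65, 74, 74, 56]
Insert 56: [9, 17, 36, 37, 56, 65, 74, 74]

Sorted: [9, 17, 36, 37, 56, 65, 74, 74]


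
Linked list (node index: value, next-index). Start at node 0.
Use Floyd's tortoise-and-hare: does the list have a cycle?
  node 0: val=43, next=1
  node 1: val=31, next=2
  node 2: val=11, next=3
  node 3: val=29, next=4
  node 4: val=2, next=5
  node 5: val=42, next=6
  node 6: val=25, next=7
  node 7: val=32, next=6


Floyd's tortoise (slow, +1) and hare (fast, +2):
  init: slow=0, fast=0
  step 1: slow=1, fast=2
  step 2: slow=2, fast=4
  step 3: slow=3, fast=6
  step 4: slow=4, fast=6
  step 5: slow=5, fast=6
  step 6: slow=6, fast=6
  slow == fast at node 6: cycle detected

Cycle: yes


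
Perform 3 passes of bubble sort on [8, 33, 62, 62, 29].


Initial: [8, 33, 62, 62, 29]
Pass 1: [8, 33, 62, 29, 62] (1 swaps)
Pass 2: [8, 33, 29, 62, 62] (1 swaps)
Pass 3: [8, 29, 33, 62, 62] (1 swaps)

After 3 passes: [8, 29, 33, 62, 62]


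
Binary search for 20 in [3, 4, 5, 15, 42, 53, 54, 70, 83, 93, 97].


Step 1: lo=0, hi=10, mid=5, val=53
Step 2: lo=0, hi=4, mid=2, val=5
Step 3: lo=3, hi=4, mid=3, val=15
Step 4: lo=4, hi=4, mid=4, val=42

Not found


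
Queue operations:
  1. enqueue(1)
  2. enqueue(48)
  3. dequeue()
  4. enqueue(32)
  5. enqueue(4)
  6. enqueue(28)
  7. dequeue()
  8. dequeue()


enqueue(1) -> [1]
enqueue(48) -> [1, 48]
dequeue()->1, [48]
enqueue(32) -> [48, 32]
enqueue(4) -> [48, 32, 4]
enqueue(28) -> [48, 32, 4, 28]
dequeue()->48, [32, 4, 28]
dequeue()->32, [4, 28]

Final queue: [4, 28]


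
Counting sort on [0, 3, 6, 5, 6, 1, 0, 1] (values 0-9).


Input: [0, 3, 6, 5, 6, 1, 0, 1]
Counts: [2, 2, 0, 1, 0, 1, 2, 0, 0, 0]

Sorted: [0, 0, 1, 1, 3, 5, 6, 6]


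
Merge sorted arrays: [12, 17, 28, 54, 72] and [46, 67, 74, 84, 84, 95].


Take 12 from A
Take 17 from A
Take 28 from A
Take 46 from B
Take 54 from A
Take 67 from B
Take 72 from A

Merged: [12, 17, 28, 46, 54, 67, 72, 74, 84, 84, 95]


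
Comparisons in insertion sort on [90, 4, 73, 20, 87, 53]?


Algorithm: insertion sort
Input: [90, 4, 73, 20, 87, 53]
Sorted: [4, 20, 53, 73, 87, 90]

12


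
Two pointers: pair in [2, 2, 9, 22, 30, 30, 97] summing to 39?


lo=0(2)+hi=6(97)=99
lo=0(2)+hi=5(30)=32
lo=1(2)+hi=5(30)=32
lo=2(9)+hi=5(30)=39

Yes: 9+30=39


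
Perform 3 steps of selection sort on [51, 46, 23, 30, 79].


Initial: [51, 46, 23, 30, 79]
Step 1: min=23 at 2
  Swap: [23, 46, 51, 30, 79]
Step 2: min=30 at 3
  Swap: [23, 30, 51, 46, 79]
Step 3: min=46 at 3
  Swap: [23, 30, 46, 51, 79]

After 3 steps: [23, 30, 46, 51, 79]


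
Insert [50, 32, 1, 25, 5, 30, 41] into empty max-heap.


Insert 50: [50]
Insert 32: [50, 32]
Insert 1: [50, 32, 1]
Insert 25: [50, 32, 1, 25]
Insert 5: [50, 32, 1, 25, 5]
Insert 30: [50, 32, 30, 25, 5, 1]
Insert 41: [50, 32, 41, 25, 5, 1, 30]

Final heap: [50, 32, 41, 25, 5, 1, 30]


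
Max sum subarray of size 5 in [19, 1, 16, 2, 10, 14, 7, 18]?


[0:5]: 48
[1:6]: 43
[2:7]: 49
[3:8]: 51

Max: 51 at [3:8]


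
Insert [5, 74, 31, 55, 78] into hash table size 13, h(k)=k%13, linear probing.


Insert 5: h=5 -> slot 5
Insert 74: h=9 -> slot 9
Insert 31: h=5, 1 probes -> slot 6
Insert 55: h=3 -> slot 3
Insert 78: h=0 -> slot 0

Table: [78, None, None, 55, None, 5, 31, None, None, 74, None, None, None]


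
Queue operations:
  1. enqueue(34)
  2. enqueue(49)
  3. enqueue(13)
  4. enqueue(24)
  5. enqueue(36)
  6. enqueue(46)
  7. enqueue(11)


enqueue(34) -> [34]
enqueue(49) -> [34, 49]
enqueue(13) -> [34, 49, 13]
enqueue(24) -> [34, 49, 13, 24]
enqueue(36) -> [34, 49, 13, 24, 36]
enqueue(46) -> [34, 49, 13, 24, 36, 46]
enqueue(11) -> [34, 49, 13, 24, 36, 46, 11]

Final queue: [34, 49, 13, 24, 36, 46, 11]


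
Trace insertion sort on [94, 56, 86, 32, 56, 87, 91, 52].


Initial: [94, 56, 86, 32, 56, 87, 91, 52]
Insert 56: [56, 94, 86, 32, 56, 87, 91, 52]
Insert 86: [56, 86, 94, 32, 56, 87, 91, 52]
Insert 32: [32, 56, 86, 94, 56, 87, 91, 52]
Insert 56: [32, 56, 56, 86, 94, 87, 91, 52]
Insert 87: [32, 56, 56, 86, 87, 94, 91, 52]
Insert 91: [32, 56, 56, 86, 87, 91, 94, 52]
Insert 52: [32, 52, 56, 56, 86, 87, 91, 94]

Sorted: [32, 52, 56, 56, 86, 87, 91, 94]


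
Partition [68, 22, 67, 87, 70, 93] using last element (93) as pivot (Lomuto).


Pivot: 93
  68 <= 93: advance i (no swap)
  22 <= 93: advance i (no swap)
  67 <= 93: advance i (no swap)
  87 <= 93: advance i (no swap)
  70 <= 93: advance i (no swap)
Place pivot at 5: [68, 22, 67, 87, 70, 93]

Partitioned: [68, 22, 67, 87, 70, 93]


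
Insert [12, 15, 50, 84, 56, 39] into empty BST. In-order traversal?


Insert 12: root
Insert 15: R from 12
Insert 50: R from 12 -> R from 15
Insert 84: R from 12 -> R from 15 -> R from 50
Insert 56: R from 12 -> R from 15 -> R from 50 -> L from 84
Insert 39: R from 12 -> R from 15 -> L from 50

In-order: [12, 15, 39, 50, 56, 84]


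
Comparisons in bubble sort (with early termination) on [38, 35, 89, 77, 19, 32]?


Algorithm: bubble sort (with early termination)
Input: [38, 35, 89, 77, 19, 32]
Sorted: [19, 32, 35, 38, 77, 89]

15


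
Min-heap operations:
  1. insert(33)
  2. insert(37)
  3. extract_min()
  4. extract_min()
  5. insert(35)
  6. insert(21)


insert(33) -> [33]
insert(37) -> [33, 37]
extract_min()->33, [37]
extract_min()->37, []
insert(35) -> [35]
insert(21) -> [21, 35]

Final heap: [21, 35]


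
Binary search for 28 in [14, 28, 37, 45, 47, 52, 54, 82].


Step 1: lo=0, hi=7, mid=3, val=45
Step 2: lo=0, hi=2, mid=1, val=28

Found at index 1


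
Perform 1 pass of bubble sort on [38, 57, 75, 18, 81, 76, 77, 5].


Initial: [38, 57, 75, 18, 81, 76, 77, 5]
Pass 1: [38, 57, 18, 75, 76, 77, 5, 81] (4 swaps)

After 1 pass: [38, 57, 18, 75, 76, 77, 5, 81]


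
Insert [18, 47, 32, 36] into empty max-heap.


Insert 18: [18]
Insert 47: [47, 18]
Insert 32: [47, 18, 32]
Insert 36: [47, 36, 32, 18]

Final heap: [47, 36, 32, 18]


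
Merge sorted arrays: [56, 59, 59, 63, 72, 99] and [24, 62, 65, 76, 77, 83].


Take 24 from B
Take 56 from A
Take 59 from A
Take 59 from A
Take 62 from B
Take 63 from A
Take 65 from B
Take 72 from A
Take 76 from B
Take 77 from B
Take 83 from B

Merged: [24, 56, 59, 59, 62, 63, 65, 72, 76, 77, 83, 99]


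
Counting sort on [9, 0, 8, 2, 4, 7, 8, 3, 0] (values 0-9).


Input: [9, 0, 8, 2, 4, 7, 8, 3, 0]
Counts: [2, 0, 1, 1, 1, 0, 0, 1, 2, 1]

Sorted: [0, 0, 2, 3, 4, 7, 8, 8, 9]


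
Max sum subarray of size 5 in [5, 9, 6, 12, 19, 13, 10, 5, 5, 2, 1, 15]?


[0:5]: 51
[1:6]: 59
[2:7]: 60
[3:8]: 59
[4:9]: 52
[5:10]: 35
[6:11]: 23
[7:12]: 28

Max: 60 at [2:7]


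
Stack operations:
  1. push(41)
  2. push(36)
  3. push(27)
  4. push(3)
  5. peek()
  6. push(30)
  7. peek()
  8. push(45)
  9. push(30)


push(41) -> [41]
push(36) -> [41, 36]
push(27) -> [41, 36, 27]
push(3) -> [41, 36, 27, 3]
peek()->3
push(30) -> [41, 36, 27, 3, 30]
peek()->30
push(45) -> [41, 36, 27, 3, 30, 45]
push(30) -> [41, 36, 27, 3, 30, 45, 30]

Final stack: [41, 36, 27, 3, 30, 45, 30]


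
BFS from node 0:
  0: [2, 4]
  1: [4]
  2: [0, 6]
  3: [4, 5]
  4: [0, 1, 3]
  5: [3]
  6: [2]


Visit 0, enqueue [2, 4]
Visit 2, enqueue [6]
Visit 4, enqueue [1, 3]
Visit 6, enqueue []
Visit 1, enqueue []
Visit 3, enqueue [5]
Visit 5, enqueue []

BFS order: [0, 2, 4, 6, 1, 3, 5]


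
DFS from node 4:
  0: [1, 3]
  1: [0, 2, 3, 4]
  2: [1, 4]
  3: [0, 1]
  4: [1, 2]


Visit 4, push [2, 1]
Visit 1, push [3, 2, 0]
Visit 0, push [3]
Visit 3, push []
Visit 2, push []

DFS order: [4, 1, 0, 3, 2]


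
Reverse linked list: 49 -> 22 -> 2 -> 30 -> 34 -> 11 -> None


Step 1: curr=49, set curr.next=prev(None) | reversed so far: 49
Step 2: curr=22, set curr.next=prev(49) | reversed so far: 22 -> 49
Step 3: curr=2, set curr.next=prev(22) | reversed so far: 2 -> 22 -> 49
Step 4: curr=30, set curr.next=prev(2) | reversed so far: 30 -> 2 -> 22 -> 49
Step 5: curr=34, set curr.next=prev(30) | reversed so far: 34 -> 30 -> 2 -> 22 -> 49
Step 6: curr=11, set curr.next=prev(34) | reversed so far: 11 -> 34 -> 30 -> 2 -> 22 -> 49

11 -> 34 -> 30 -> 2 -> 22 -> 49 -> None


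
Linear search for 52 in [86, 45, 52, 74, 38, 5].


i=0: 86!=52
i=1: 45!=52
i=2: 52==52 found!

Found at 2, 3 comps


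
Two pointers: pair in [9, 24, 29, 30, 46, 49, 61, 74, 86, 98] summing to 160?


lo=0(9)+hi=9(98)=107
lo=1(24)+hi=9(98)=122
lo=2(29)+hi=9(98)=127
lo=3(30)+hi=9(98)=128
lo=4(46)+hi=9(98)=144
lo=5(49)+hi=9(98)=147
lo=6(61)+hi=9(98)=159
lo=7(74)+hi=9(98)=172
lo=7(74)+hi=8(86)=160

Yes: 74+86=160


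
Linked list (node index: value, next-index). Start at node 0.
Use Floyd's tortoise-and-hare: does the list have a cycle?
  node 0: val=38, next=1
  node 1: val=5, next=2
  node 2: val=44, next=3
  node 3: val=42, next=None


Floyd's tortoise (slow, +1) and hare (fast, +2):
  init: slow=0, fast=0
  step 1: slow=1, fast=2
  step 2: fast 2->3->None, no cycle

Cycle: no


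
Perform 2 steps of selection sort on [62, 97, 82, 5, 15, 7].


Initial: [62, 97, 82, 5, 15, 7]
Step 1: min=5 at 3
  Swap: [5, 97, 82, 62, 15, 7]
Step 2: min=7 at 5
  Swap: [5, 7, 82, 62, 15, 97]

After 2 steps: [5, 7, 82, 62, 15, 97]


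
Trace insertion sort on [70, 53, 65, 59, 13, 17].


Initial: [70, 53, 65, 59, 13, 17]
Insert 53: [53, 70, 65, 59, 13, 17]
Insert 65: [53, 65, 70, 59, 13, 17]
Insert 59: [53, 59, 65, 70, 13, 17]
Insert 13: [13, 53, 59, 65, 70, 17]
Insert 17: [13, 17, 53, 59, 65, 70]

Sorted: [13, 17, 53, 59, 65, 70]


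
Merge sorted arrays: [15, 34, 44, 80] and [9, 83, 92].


Take 9 from B
Take 15 from A
Take 34 from A
Take 44 from A
Take 80 from A

Merged: [9, 15, 34, 44, 80, 83, 92]


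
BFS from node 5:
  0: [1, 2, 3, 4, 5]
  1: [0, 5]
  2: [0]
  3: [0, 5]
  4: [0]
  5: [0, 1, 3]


Visit 5, enqueue [0, 1, 3]
Visit 0, enqueue [2, 4]
Visit 1, enqueue []
Visit 3, enqueue []
Visit 2, enqueue []
Visit 4, enqueue []

BFS order: [5, 0, 1, 3, 2, 4]


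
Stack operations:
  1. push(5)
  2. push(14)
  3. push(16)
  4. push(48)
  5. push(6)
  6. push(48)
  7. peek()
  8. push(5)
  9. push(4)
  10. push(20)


push(5) -> [5]
push(14) -> [5, 14]
push(16) -> [5, 14, 16]
push(48) -> [5, 14, 16, 48]
push(6) -> [5, 14, 16, 48, 6]
push(48) -> [5, 14, 16, 48, 6, 48]
peek()->48
push(5) -> [5, 14, 16, 48, 6, 48, 5]
push(4) -> [5, 14, 16, 48, 6, 48, 5, 4]
push(20) -> [5, 14, 16, 48, 6, 48, 5, 4, 20]

Final stack: [5, 14, 16, 48, 6, 48, 5, 4, 20]


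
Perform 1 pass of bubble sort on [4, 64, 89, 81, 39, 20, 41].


Initial: [4, 64, 89, 81, 39, 20, 41]
Pass 1: [4, 64, 81, 39, 20, 41, 89] (4 swaps)

After 1 pass: [4, 64, 81, 39, 20, 41, 89]
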